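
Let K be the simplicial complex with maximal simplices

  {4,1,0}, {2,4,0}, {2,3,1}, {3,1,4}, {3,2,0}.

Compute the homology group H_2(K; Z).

Order the vertices as 0 < 1 < 2 < 3 < 4. Listing each simplex with vertices in this order, K has dimension 2 with simplices:

  0-simplices (5): [0], [1], [2], [3], [4]
  1-simplices (10): [0,1], [0,2], [0,3], [0,4], [1,2], [1,3], [1,4], [2,3], [2,4], [3,4]
  2-simplices (5): [0,1,4], [0,2,3], [0,2,4], [1,2,3], [1,3,4]

so the chain groups are C_0 ≅ Z^5, C_1 ≅ Z^10, C_2 ≅ Z^5.

∂_1: C_1 → C_0 is given by ∂[p,q] = [q] − [p]. For instance
  ∂[1,4] = [4] − [1].
As a 5×10 matrix over Z this has rank 4, with invariant factors (1,1,1,1).

∂_2: C_2 → C_1 sends each 2-simplex [p,q,r] to [q,r] − [p,r] + [p,q]. For instance
  ∂[0,1,4] = [1,4] − [0,4] + [0,1],
  ∂[1,2,3] = [2,3] − [1,3] + [1,2].
As a 10×5 matrix over Z this has rank 5, with invariant factors (1,1,1,1,1).

Reading off H_k = ker ∂_k / im ∂_{k+1}:

  H_2: rank ker ∂_2 − rank ∂_3 = (5 − 5) − 0 = 0, and there is no ∂_3, so H_2 ≅ 0.

(K is a triangulation of the Möbius band.)

H_2 = 0.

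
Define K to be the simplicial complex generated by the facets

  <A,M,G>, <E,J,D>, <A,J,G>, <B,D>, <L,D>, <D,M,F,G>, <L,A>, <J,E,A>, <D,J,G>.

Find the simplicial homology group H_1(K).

Take the total order A < B < D < E < F < G < J < L < M on the vertex set. Then K (dimension 3) consists of the simplices:

  0-simplices (9): A, B, D, E, F, G, J, L, M
  1-simplices (17): AE, AG, AJ, AL, AM, BD, DE, DF, DG, DJ, DL, DM, EJ, FG, FM, GJ, GM
  2-simplices (9): AEJ, AGJ, AGM, DEJ, DFG, DFM, DGJ, DGM, FGM
  3-simplices (1): DFGM

so the chain groups are C_0 ≅ Z^9, C_1 ≅ Z^17, C_2 ≅ Z^9, C_3 ≅ Z^1.

∂_1: C_1 → C_0 is given by ∂[p,q] = [q] − [p].
This gives a 9×17 integer matrix of rank 8; reducing to Smith normal form yields diagonal entries (1,1,1,1,1,1,1,1).

The boundary map ∂_2: C_2 → C_1 acts by ∂[p,q,r] = [q,r] − [p,r] + [p,q]. For instance
  ∂AEJ = EJ − AJ + AE,
  ∂AGM = GM − AM + AG.
This gives a 17×9 integer matrix of rank 8; reducing to Smith normal form yields diagonal entries (1,1,1,1,1,1,1,1).

∂_3: C_3 → C_2 sends each 3-simplex σ to the alternating sum Σ_i (−1)^i (σ with its i-th vertex removed). For instance
  ∂DFGM = FGM − DGM + DFM − DFG.
The resulting 9×1 matrix has rank 1, and its Smith normal form has invariant factors (1).

Computing H_k = (kernel of ∂_k) / (image of ∂_{k+1}):

  H_1: rank ker ∂_1 − rank ∂_2 = (17 − 8) − 8 = 1, and the invariant factors of ∂_2 are all 1, so H_1 ≅ Z.

H_1 ≅ Z.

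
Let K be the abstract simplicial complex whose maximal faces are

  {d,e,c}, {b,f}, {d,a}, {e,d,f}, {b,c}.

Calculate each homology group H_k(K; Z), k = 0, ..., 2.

H_0 = Z,  H_1 = Z,  H_2 = 0.

Take the total order a < b < c < d < e < f on the vertex set. Then K (dimension 2) consists of the simplices:

  0-simplices (6): a, b, c, d, e, f
  1-simplices (8): ad, bc, bf, cd, ce, de, df, ef
  2-simplices (2): cde, def

so the chain groups are C_0 ≅ Z^6, C_1 ≅ Z^8, C_2 ≅ Z^2.

Boundary ∂_1: C_1 → C_0 maps an edge to its endpoints' difference, ∂[p,q] = q − p. For instance
  ∂df = f − d.
The 6×8 boundary matrix has rank 5 and Smith normal form diag(1,1,1,1,1).

Boundary ∂_2: C_2 → C_1 acts by ∂[p,q,r] = [q,r] − [p,r] + [p,q]. For instance
  ∂def = ef − df + de,
  ∂cde = de − ce + cd.
As a 8×2 matrix over Z this has rank 2, with invariant factors (1,1).

From H_k ≅ ker(∂_k) / im(∂_{k+1}) we obtain:

  H_0: rank C_0 − rank ∂_1 = 6 − 5 = 1, and the invariant factors of ∂_1 are all 1, so H_0 = Z.
  H_1: rank ker ∂_1 − rank ∂_2 = (8 − 5) − 2 = 1, and the invariant factors of ∂_2 are all 1, so H_1 = Z.
  H_2: rank ker ∂_2 − rank ∂_3 = (2 − 2) − 0 = 0, and there is no ∂_3, so H_2 = 0.

As a check, the Euler characteristic is 6 − 8 + 2 = 0, which agrees with 1 − 1 + 0 = 0.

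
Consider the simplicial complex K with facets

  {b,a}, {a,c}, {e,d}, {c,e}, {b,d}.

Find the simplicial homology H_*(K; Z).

H_0 = Z,  H_1 = Z.

Order the vertices as a < b < c < d < e. Listing each simplex with vertices in this order, K has dimension 1 with simplices:

  0-simplices (5): a, b, c, d, e
  1-simplices (5): ab, ac, bd, ce, de

Hence C_0 ≅ Z^5, C_1 ≅ Z^5.

∂_1: C_1 → C_0 maps an edge to its endpoints' difference, ∂[p,q] = q − p. For instance
  ∂ab = b − a.
The 5×5 boundary matrix has rank 4 and Smith normal form diag(1,1,1,1).

Now H_k = ker ∂_k / im ∂_{k+1}, so:

  H_0: rank C_0 − rank ∂_1 = 5 − 4 = 1, and the invariant factors of ∂_1 are all 1, so H_0 = Z.
  H_1: rank ker ∂_1 − rank ∂_2 = (5 − 4) − 0 = 1, and there is no ∂_2, so H_1 = Z.

As a check, the Euler characteristic is 5 − 5 = 0, which agrees with 1 − 1 = 0.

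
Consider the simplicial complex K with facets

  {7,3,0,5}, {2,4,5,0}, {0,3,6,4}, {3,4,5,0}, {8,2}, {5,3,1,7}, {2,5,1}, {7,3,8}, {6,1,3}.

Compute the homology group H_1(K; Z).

Order the vertices as 0 < 1 < 2 < 3 < 4 < 5 < 6 < 7 < 8. Listing each simplex with vertices in this order, K has dimension 3 with simplices:

  0-simplices (9): [0], [1], [2], [3], [4], [5], [6], [7], [8]
  1-simplices (23): [0,2], [0,3], [0,4], [0,5], [0,6], [0,7], [1,2], [1,3], [1,5], [1,6], [1,7], [2,4], [2,5], [2,8], [3,4], [3,5], [3,6], [3,7], [3,8], [4,5], [4,6], [5,7], [7,8]
  2-simplices (19): (19 of them)
  3-simplices (5): [0,2,4,5], [0,3,4,5], [0,3,4,6], [0,3,5,7], [1,3,5,7]

giving chain groups C_0 ≅ Z^9, C_1 ≅ Z^23, C_2 ≅ Z^19, C_3 ≅ Z^5.

Boundary ∂_1: C_1 → C_0 maps an edge to its endpoints' difference, ∂[p,q] = q − p.
This gives a 9×23 integer matrix of rank 8; reducing to Smith normal form yields diagonal entries (1,1,1,1,1,1,1,1).

∂_2: C_2 → C_1 sends each 2-simplex [p,q,r] to [q,r] − [p,r] + [p,q]. For instance
  ∂[3,5,7] = [5,7] − [3,7] + [3,5],
  ∂[0,3,7] = [3,7] − [0,7] + [0,3].
The 23×19 boundary matrix has rank 14 and Smith normal form diag(1,1,1,1,1,1,1,1,1,1,1,1,1,1).

Boundary ∂_3: C_3 → C_2 sends each 3-simplex σ to the alternating sum Σ_i (−1)^i (σ with its i-th vertex removed). For instance
  ∂[0,2,4,5] = [2,4,5] − [0,4,5] + [0,2,5] − [0,2,4],
  ∂[0,3,4,6] = [3,4,6] − [0,4,6] + [0,3,6] − [0,3,4].
The 19×5 boundary matrix has rank 5 and Smith normal form diag(1,1,1,1,1).

Computing H_k = (kernel of ∂_k) / (image of ∂_{k+1}):

  H_1: rank ker ∂_1 − rank ∂_2 = (23 − 8) − 14 = 1, and the invariant factors of ∂_2 are all 1, so H_1 ≅ Z.

H_1 ≅ Z.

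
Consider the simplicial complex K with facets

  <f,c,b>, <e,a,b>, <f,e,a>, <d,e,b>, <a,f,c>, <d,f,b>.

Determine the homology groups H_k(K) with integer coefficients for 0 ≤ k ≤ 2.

H_0 = Z,  H_1 = Z,  H_2 = 0.

We work with the vertex ordering a < b < c < d < e < f. The simplices of K, each written with vertices in increasing order, are:

  0-simplices (6): a, b, c, d, e, f
  1-simplices (12): ab, ac, ae, af, bc, bd, be, bf, cf, de, df, ef
  2-simplices (6): abe, acf, aef, bcf, bde, bdf

so the chain groups are C_0 ≅ Z^6, C_1 ≅ Z^12, C_2 ≅ Z^6.

∂_1: C_1 → C_0 maps an edge to its endpoints' difference, ∂[p,q] = q − p.
As a 6×12 matrix over Z this has rank 5, with invariant factors (1,1,1,1,1).

∂_2: C_2 → C_1 sends each 2-simplex [p,q,r] to [q,r] − [p,r] + [p,q]. For instance
  ∂bdf = df − bf + bd,
  ∂bde = de − be + bd.
As a 12×6 matrix over Z this has rank 6, with invariant factors (1,1,1,1,1,1).

Computing H_k = (kernel of ∂_k) / (image of ∂_{k+1}):

  H_0: rank C_0 − rank ∂_1 = 6 − 5 = 1, and the invariant factors of ∂_1 are all 1, so H_0 ≅ Z.
  H_1: rank ker ∂_1 − rank ∂_2 = (12 − 5) − 6 = 1, and the invariant factors of ∂_2 are all 1, so H_1 ≅ Z.
  H_2: rank ker ∂_2 − rank ∂_3 = (6 − 6) − 0 = 0, and there is no ∂_3, so H_2 ≅ 0.

As a check, the Euler characteristic is 6 − 12 + 6 = 0, which agrees with 1 − 1 + 0 = 0.
(K is a triangulation of the cylinder S^1 x I.)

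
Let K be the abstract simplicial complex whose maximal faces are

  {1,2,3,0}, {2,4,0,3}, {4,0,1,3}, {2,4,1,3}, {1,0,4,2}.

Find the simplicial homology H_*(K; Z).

Fix the vertex order 0 < 1 < 2 < 3 < 4 and write every simplex with vertices in increasing order. Then dim K = 3 and the simplices of K are:

  0-simplices (5): [0], [1], [2], [3], [4]
  1-simplices (10): [0,1], [0,2], [0,3], [0,4], [1,2], [1,3], [1,4], [2,3], [2,4], [3,4]
  2-simplices (10): [0,1,2], [0,1,3], [0,1,4], [0,2,3], [0,2,4], [0,3,4], [1,2,3], [1,2,4], [1,3,4], [2,3,4]
  3-simplices (5): [0,1,2,3], [0,1,2,4], [0,1,3,4], [0,2,3,4], [1,2,3,4]

so the chain groups are C_0 ≅ Z^5, C_1 ≅ Z^10, C_2 ≅ Z^10, C_3 ≅ Z^5.

The boundary map ∂_1: C_1 → C_0 sends each edge [p,q] (with p < q) to q − p.
This gives a 5×10 integer matrix of rank 4; reducing to Smith normal form yields diagonal entries (1,1,1,1).

∂_2: C_2 → C_1 maps a triangle to the signed sum of its edges. For instance
  ∂[0,2,3] = [2,3] − [0,3] + [0,2],
  ∂[1,2,4] = [2,4] − [1,4] + [1,2].
The resulting 10×10 matrix has rank 6, and its Smith normal form has invariant factors (1,1,1,1,1,1).

The boundary map ∂_3: C_3 → C_2 sends each 3-simplex σ to the alternating sum Σ_i (−1)^i (σ with its i-th vertex removed). For instance
  ∂[0,1,3,4] = [1,3,4] − [0,3,4] + [0,1,4] − [0,1,3],
  ∂[0,1,2,4] = [1,2,4] − [0,2,4] + [0,1,4] − [0,1,2].
The resulting 10×5 matrix has rank 4, and its Smith normal form has invariant factors (1,1,1,1).

Reading off H_k = ker ∂_k / im ∂_{k+1}:

  H_0: rank C_0 − rank ∂_1 = 5 − 4 = 1, and the invariant factors of ∂_1 are all 1, so H_0 ≅ Z.
  H_1: rank ker ∂_1 − rank ∂_2 = (10 − 4) − 6 = 0, and the invariant factors of ∂_2 are all 1, so H_1 ≅ 0.
  H_2: rank ker ∂_2 − rank ∂_3 = (10 − 6) − 4 = 0, and the invariant factors of ∂_3 are all 1, so H_2 ≅ 0.
  H_3: rank ker ∂_3 − rank ∂_4 = (5 − 4) − 0 = 1, and there is no ∂_4, so H_3 ≅ Z.

H_0 ≅ Z,  H_1 = 0,  H_2 = 0,  H_3 ≅ Z.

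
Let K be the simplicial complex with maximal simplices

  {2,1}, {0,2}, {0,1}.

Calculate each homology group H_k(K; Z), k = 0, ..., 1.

Order the vertices as 0 < 1 < 2. Listing each simplex with vertices in this order, K has dimension 1 with simplices:

  0-simplices (3): [0], [1], [2]
  1-simplices (3): [0,1], [0,2], [1,2]

Hence C_0 ≅ Z^3, C_1 ≅ Z^3.

The boundary map ∂_1: C_1 → C_0 is given by ∂[p,q] = [q] − [p]. For instance
  ∂[0,2] = [2] − [0].
The resulting 3×3 matrix has rank 2, and its Smith normal form has invariant factors (1,1).

Reading off H_k = ker ∂_k / im ∂_{k+1}:

  H_0: rank C_0 − rank ∂_1 = 3 − 2 = 1, and the invariant factors of ∂_1 are all 1, so H_0 ≅ Z.
  H_1: rank ker ∂_1 − rank ∂_2 = (3 − 2) − 0 = 1, and there is no ∂_2, so H_1 ≅ Z.

H_0 = Z,  H_1 = Z.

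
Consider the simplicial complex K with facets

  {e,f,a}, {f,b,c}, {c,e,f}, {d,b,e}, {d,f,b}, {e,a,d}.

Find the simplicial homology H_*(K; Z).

Fix the vertex order a < b < c < d < e < f and write every simplex with vertices in increasing order. Then dim K = 2 and the simplices of K are:

  0-simplices (6): a, b, c, d, e, f
  1-simplices (12): ad, ae, af, bc, bd, be, bf, ce, cf, de, df, ef
  2-simplices (6): ade, aef, bcf, bde, bdf, cef

giving chain groups C_0 ≅ Z^6, C_1 ≅ Z^12, C_2 ≅ Z^6.

The boundary map ∂_1: C_1 → C_0 is given by ∂[p,q] = [q] − [p]. For instance
  ∂bd = d − b.
As a 6×12 matrix over Z this has rank 5, with invariant factors (1,1,1,1,1).

The boundary map ∂_2: C_2 → C_1 maps a triangle to the signed sum of its edges. For instance
  ∂bde = de − be + bd,
  ∂ade = de − ae + ad.
The resulting 12×6 matrix has rank 6, and its Smith normal form has invariant factors (1,1,1,1,1,1).

Now H_k = ker ∂_k / im ∂_{k+1}, so:

  H_0: rank C_0 − rank ∂_1 = 6 − 5 = 1, and the invariant factors of ∂_1 are all 1, so H_0 ≅ Z.
  H_1: rank ker ∂_1 − rank ∂_2 = (12 − 5) − 6 = 1, and the invariant factors of ∂_2 are all 1, so H_1 ≅ Z.
  H_2: rank ker ∂_2 − rank ∂_3 = (6 − 6) − 0 = 0, and there is no ∂_3, so H_2 ≅ 0.

As a check, the Euler characteristic is 6 − 12 + 6 = 0, which agrees with 1 − 1 + 0 = 0.

H_0 ≅ Z,  H_1 ≅ Z,  H_2 = 0.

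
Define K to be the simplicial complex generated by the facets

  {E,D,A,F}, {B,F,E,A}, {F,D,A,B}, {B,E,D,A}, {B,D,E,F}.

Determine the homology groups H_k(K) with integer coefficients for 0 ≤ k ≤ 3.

H_0 = Z,  H_1 = 0,  H_2 = 0,  H_3 = Z.

We work with the vertex ordering A < B < D < E < F. The simplices of K, each written with vertices in increasing order, are:

  0-simplices (5): A, B, D, E, F
  1-simplices (10): AB, AD, AE, AF, BD, BE, BF, DE, DF, EF
  2-simplices (10): ABD, ABE, ABF, ADE, ADF, AEF, BDE, BDF, BEF, DEF
  3-simplices (5): ABDE, ABDF, ABEF, ADEF, BDEF

Hence C_0 ≅ Z^5, C_1 ≅ Z^10, C_2 ≅ Z^10, C_3 ≅ Z^5.

∂_1: C_1 → C_0 maps an edge to its endpoints' difference, ∂[p,q] = q − p.
The resulting 5×10 matrix has rank 4, and its Smith normal form has invariant factors (1,1,1,1).

The boundary map ∂_2: C_2 → C_1 maps a triangle to the signed sum of its edges. For instance
  ∂ABD = BD − AD + AB,
  ∂ADE = DE − AE + AD.
This gives a 10×10 integer matrix of rank 6; reducing to Smith normal form yields diagonal entries (1,1,1,1,1,1).

Boundary ∂_3: C_3 → C_2 sends each 3-simplex σ to the alternating sum Σ_i (−1)^i (σ with its i-th vertex removed). For instance
  ∂ADEF = DEF − AEF + ADF − ADE,
  ∂ABEF = BEF − AEF + ABF − ABE.
As a 10×5 matrix over Z this has rank 4, with invariant factors (1,1,1,1).

Now H_k = ker ∂_k / im ∂_{k+1}, so:

  H_0: rank C_0 − rank ∂_1 = 5 − 4 = 1, and the invariant factors of ∂_1 are all 1, so H_0 ≅ Z.
  H_1: rank ker ∂_1 − rank ∂_2 = (10 − 4) − 6 = 0, and the invariant factors of ∂_2 are all 1, so H_1 ≅ 0.
  H_2: rank ker ∂_2 − rank ∂_3 = (10 − 6) − 4 = 0, and the invariant factors of ∂_3 are all 1, so H_2 ≅ 0.
  H_3: rank ker ∂_3 − rank ∂_4 = (5 − 4) − 0 = 1, and there is no ∂_4, so H_3 ≅ Z.

As a check, the Euler characteristic is 5 − 10 + 10 − 5 = 0, which agrees with 1 − 0 + 0 − 1 = 0.
(K is a triangulation of the 3-sphere S^3.)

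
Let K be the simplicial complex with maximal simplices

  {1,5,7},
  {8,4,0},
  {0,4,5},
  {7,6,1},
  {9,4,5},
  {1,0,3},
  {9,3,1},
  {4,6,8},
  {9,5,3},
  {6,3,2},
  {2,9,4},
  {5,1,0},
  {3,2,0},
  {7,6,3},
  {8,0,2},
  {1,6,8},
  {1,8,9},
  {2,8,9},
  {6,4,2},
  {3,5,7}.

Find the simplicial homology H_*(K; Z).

H_0 ≅ Z,  H_1 ≅ Z ⊕ Z/2Z,  H_2 = 0.

Take the total order 0 < 1 < 2 < 3 < 4 < 5 < 6 < 7 < 8 < 9 on the vertex set. Then K (dimension 2) consists of the simplices:

  0-simplices (10): [0], [1], [2], [3], [4], [5], [6], [7], [8], [9]
  1-simplices (30): (30 of them)
  2-simplices (20): (20 of them)

Hence C_0 ≅ Z^10, C_1 ≅ Z^30, C_2 ≅ Z^20.

∂_1: C_1 → C_0 maps an edge to its endpoints' difference, ∂[p,q] = q − p. For instance
  ∂[6,7] = [7] − [6].
As a 10×30 matrix over Z this has rank 9, with invariant factors (1,1,1,1,1,1,1,1,1).

The boundary map ∂_2: C_2 → C_1 maps a triangle to the signed sum of its edges. For instance
  ∂[0,4,8] = [4,8] − [0,8] + [0,4],
  ∂[0,4,5] = [4,5] − [0,5] + [0,4].
This gives a 30×20 integer matrix of rank 20; reducing to Smith normal form yields diagonal entries (1,1,1,1,1,1,1,1,1,1,1,1,1,1,1,1,1,1,1,2).

Computing H_k = (kernel of ∂_k) / (image of ∂_{k+1}):

  H_0: rank C_0 − rank ∂_1 = 10 − 9 = 1, and the invariant factors of ∂_1 are all 1, so H_0 ≅ Z.
  H_1: rank ker ∂_1 − rank ∂_2 = (30 − 9) − 20 = 1, and ∂_2 has invariant factor 2 > 1, so H_1 ≅ Z ⊕ Z/2Z.
  H_2: rank ker ∂_2 − rank ∂_3 = (20 − 20) − 0 = 0, and there is no ∂_3, so H_2 ≅ 0.

As a check, the Euler characteristic is 10 − 30 + 20 = 0, which agrees with 1 − 1 + 0 = 0.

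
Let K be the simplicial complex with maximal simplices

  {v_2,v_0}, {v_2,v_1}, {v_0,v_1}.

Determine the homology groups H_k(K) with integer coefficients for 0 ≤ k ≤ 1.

H_0 ≅ Z,  H_1 ≅ Z.

Order the vertices as v_0 < v_1 < v_2. Listing each simplex with vertices in this order, K has dimension 1 with simplices:

  0-simplices (3): [v_0], [v_1], [v_2]
  1-simplices (3): [v_0,v_1], [v_0,v_2], [v_1,v_2]

giving chain groups C_0 ≅ Z^3, C_1 ≅ Z^3.

The boundary map ∂_1: C_1 → C_0 is given by ∂[p,q] = [q] − [p]. For instance
  ∂[v_1,v_2] = [v_2] − [v_1].
The 3×3 boundary matrix has rank 2 and Smith normal form diag(1,1).

From H_k ≅ ker(∂_k) / im(∂_{k+1}) we obtain:

  H_0: rank C_0 − rank ∂_1 = 3 − 2 = 1, and the invariant factors of ∂_1 are all 1, so H_0 = Z.
  H_1: rank ker ∂_1 − rank ∂_2 = (3 − 2) − 0 = 1, and there is no ∂_2, so H_1 = Z.

As a check, the Euler characteristic is 3 − 3 = 0, which agrees with 1 − 1 = 0.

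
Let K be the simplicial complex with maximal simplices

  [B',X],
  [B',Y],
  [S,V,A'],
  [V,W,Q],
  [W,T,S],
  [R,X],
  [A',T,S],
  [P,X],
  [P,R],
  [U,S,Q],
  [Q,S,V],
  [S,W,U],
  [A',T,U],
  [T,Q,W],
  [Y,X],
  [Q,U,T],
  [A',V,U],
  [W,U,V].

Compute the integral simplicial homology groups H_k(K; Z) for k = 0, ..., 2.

H_0 ≅ Z^2,  H_1 ≅ Z^2 ⊕ Z/2Z,  H_2 = 0.

We work with the vertex ordering P < Q < R < S < T < U < V < W < X < Y < A' < B'. The simplices of K, each written with vertices in increasing order, are:

  0-simplices (12): [P], [Q], [R], [S], [T], [U], [V], [W], [X], [Y], [A'], [B']
  1-simplices (24): (24 of them)
  2-simplices (12): [Q,S,U], [Q,S,V], [Q,T,U], [Q,T,W], [Q,V,W], [S,T,W], [S,T,A'], [S,U,W], [S,V,A'], [T,U,A'], [U,V,W], [U,V,A']

so the chain groups are C_0 ≅ Z^12, C_1 ≅ Z^24, C_2 ≅ Z^12.

The boundary map ∂_1: C_1 → C_0 sends each edge [p,q] (with p < q) to q − p.
As a 12×24 matrix over Z this has rank 10, with invariant factors (1,1,1,1,1,1,1,1,1,1).

The boundary map ∂_2: C_2 → C_1 sends each 2-simplex [p,q,r] to [q,r] − [p,r] + [p,q]. For instance
  ∂[S,V,A'] = [V,A'] − [S,A'] + [S,V],
  ∂[T,U,A'] = [U,A'] − [T,A'] + [T,U].
This gives a 24×12 integer matrix of rank 12; reducing to Smith normal form yields diagonal entries (1,1,1,1,1,1,1,1,1,1,1,2).

Reading off H_k = ker ∂_k / im ∂_{k+1}:

  H_0: rank C_0 − rank ∂_1 = 12 − 10 = 2, and the invariant factors of ∂_1 are all 1, so H_0 ≅ Z^2.
  H_1: rank ker ∂_1 − rank ∂_2 = (24 − 10) − 12 = 2, and ∂_2 has invariant factor 2 > 1, so H_1 ≅ Z^2 ⊕ Z/2Z.
  H_2: rank ker ∂_2 − rank ∂_3 = (12 − 12) − 0 = 0, and there is no ∂_3, so H_2 ≅ 0.

As a check, the Euler characteristic is 12 − 24 + 12 = 0, which agrees with 2 − 2 + 0 = 0.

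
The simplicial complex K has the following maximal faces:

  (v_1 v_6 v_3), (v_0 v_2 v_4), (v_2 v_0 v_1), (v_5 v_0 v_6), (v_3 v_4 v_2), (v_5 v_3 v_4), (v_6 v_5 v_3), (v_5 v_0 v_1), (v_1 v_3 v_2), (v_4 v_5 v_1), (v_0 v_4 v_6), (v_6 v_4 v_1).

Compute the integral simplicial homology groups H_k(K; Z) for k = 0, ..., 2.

Fix the vertex order v_0 < v_1 < v_2 < v_3 < v_4 < v_5 < v_6 and write every simplex with vertices in increasing order. Then dim K = 2 and the simplices of K are:

  0-simplices (7): [v_0], [v_1], [v_2], [v_3], [v_4], [v_5], [v_6]
  1-simplices (18): (18 of them)
  2-simplices (12): (12 of them)

Hence C_0 ≅ Z^7, C_1 ≅ Z^18, C_2 ≅ Z^12.

Boundary ∂_1: C_1 → C_0 sends each edge [p,q] (with p < q) to q − p. For instance
  ∂[v_5,v_6] = [v_6] − [v_5].
This gives a 7×18 integer matrix of rank 6; reducing to Smith normal form yields diagonal entries (1,1,1,1,1,1).

∂_2: C_2 → C_1 maps a triangle to the signed sum of its edges. For instance
  ∂[v_1,v_4,v_6] = [v_4,v_6] − [v_1,v_6] + [v_1,v_4],
  ∂[v_3,v_5,v_6] = [v_5,v_6] − [v_3,v_6] + [v_3,v_5].
As a 18×12 matrix over Z this has rank 12, with invariant factors (1,1,1,1,1,1,1,1,1,1,1,2).

Now H_k = ker ∂_k / im ∂_{k+1}, so:

  H_0: rank C_0 − rank ∂_1 = 7 − 6 = 1, and the invariant factors of ∂_1 are all 1, so H_0 ≅ Z.
  H_1: rank ker ∂_1 − rank ∂_2 = (18 − 6) − 12 = 0, and ∂_2 has invariant factor 2 > 1, so H_1 ≅ Z/2.
  H_2: rank ker ∂_2 − rank ∂_3 = (12 − 12) − 0 = 0, and there is no ∂_3, so H_2 ≅ 0.

As a check, the Euler characteristic is 7 − 18 + 12 = 1, which agrees with 1 − 0 + 0 = 1.

H_0 ≅ Z,  H_1 ≅ Z/2,  H_2 = 0.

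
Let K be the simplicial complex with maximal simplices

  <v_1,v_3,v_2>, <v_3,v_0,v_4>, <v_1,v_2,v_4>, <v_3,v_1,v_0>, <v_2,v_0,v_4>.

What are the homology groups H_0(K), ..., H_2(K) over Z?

We work with the vertex ordering v_0 < v_1 < v_2 < v_3 < v_4. The simplices of K, each written with vertices in increasing order, are:

  0-simplices (5): [v_0], [v_1], [v_2], [v_3], [v_4]
  1-simplices (10): [v_0,v_1], [v_0,v_2], [v_0,v_3], [v_0,v_4], [v_1,v_2], [v_1,v_3], [v_1,v_4], [v_2,v_3], [v_2,v_4], [v_3,v_4]
  2-simplices (5): [v_0,v_1,v_3], [v_0,v_2,v_4], [v_0,v_3,v_4], [v_1,v_2,v_3], [v_1,v_2,v_4]

so the chain groups are C_0 ≅ Z^5, C_1 ≅ Z^10, C_2 ≅ Z^5.

The boundary map ∂_1: C_1 → C_0 is given by ∂[p,q] = [q] − [p].
As a 5×10 matrix over Z this has rank 4, with invariant factors (1,1,1,1).

The boundary map ∂_2: C_2 → C_1 sends each 2-simplex [p,q,r] to [q,r] − [p,r] + [p,q]. For instance
  ∂[v_0,v_3,v_4] = [v_3,v_4] − [v_0,v_4] + [v_0,v_3],
  ∂[v_1,v_2,v_4] = [v_2,v_4] − [v_1,v_4] + [v_1,v_2].
The 10×5 boundary matrix has rank 5 and Smith normal form diag(1,1,1,1,1).

From H_k ≅ ker(∂_k) / im(∂_{k+1}) we obtain:

  H_0: rank C_0 − rank ∂_1 = 5 − 4 = 1, and the invariant factors of ∂_1 are all 1, so H_0 = Z.
  H_1: rank ker ∂_1 − rank ∂_2 = (10 − 4) − 5 = 1, and the invariant factors of ∂_2 are all 1, so H_1 = Z.
  H_2: rank ker ∂_2 − rank ∂_3 = (5 − 5) − 0 = 0, and there is no ∂_3, so H_2 = 0.

As a check, the Euler characteristic is 5 − 10 + 5 = 0, which agrees with 1 − 1 + 0 = 0.

H_0 = Z,  H_1 = Z,  H_2 = 0.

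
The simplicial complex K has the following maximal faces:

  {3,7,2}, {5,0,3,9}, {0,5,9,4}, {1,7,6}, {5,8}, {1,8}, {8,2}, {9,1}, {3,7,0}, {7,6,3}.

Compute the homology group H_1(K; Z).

H_1 ≅ Z^3.

Take the total order 0 < 1 < 2 < 3 < 4 < 5 < 6 < 7 < 8 < 9 on the vertex set. Then K (dimension 3) consists of the simplices:

  0-simplices (10): [0], [1], [2], [3], [4], [5], [6], [7], [8], [9]
  1-simplices (21): [0,3], [0,4], [0,5], [0,7], [0,9], [1,6], [1,7], [1,8], [1,9], [2,3], [2,7], [2,8], [3,5], [3,6], [3,7], [3,9], [4,5], [4,9], [5,8], [5,9], [6,7]
  2-simplices (11): [0,3,5], [0,3,7], [0,3,9], [0,4,5], [0,4,9], [0,5,9], [1,6,7], [2,3,7], [3,5,9], [3,6,7], [4,5,9]
  3-simplices (2): [0,3,5,9], [0,4,5,9]

so the chain groups are C_0 ≅ Z^10, C_1 ≅ Z^21, C_2 ≅ Z^11, C_3 ≅ Z^2.

The boundary map ∂_1: C_1 → C_0 is given by ∂[p,q] = [q] − [p].
As a 10×21 matrix over Z this has rank 9, with invariant factors (1,1,1,1,1,1,1,1,1).

Boundary ∂_2: C_2 → C_1 acts by ∂[p,q,r] = [q,r] − [p,r] + [p,q]. For instance
  ∂[4,5,9] = [5,9] − [4,9] + [4,5],
  ∂[0,3,7] = [3,7] − [0,7] + [0,3].
As a 21×11 matrix over Z this has rank 9, with invariant factors (1,1,1,1,1,1,1,1,1).

∂_3: C_3 → C_2 sends each 3-simplex σ to the alternating sum Σ_i (−1)^i (σ with its i-th vertex removed). For instance
  ∂[0,4,5,9] = [4,5,9] − [0,5,9] + [0,4,9] − [0,4,5],
  ∂[0,3,5,9] = [3,5,9] − [0,5,9] + [0,3,9] − [0,3,5].
As a 11×2 matrix over Z this has rank 2, with invariant factors (1,1).

Now H_k = ker ∂_k / im ∂_{k+1}, so:

  H_1: rank ker ∂_1 − rank ∂_2 = (21 − 9) − 9 = 3, and the invariant factors of ∂_2 are all 1, so H_1 = Z^3.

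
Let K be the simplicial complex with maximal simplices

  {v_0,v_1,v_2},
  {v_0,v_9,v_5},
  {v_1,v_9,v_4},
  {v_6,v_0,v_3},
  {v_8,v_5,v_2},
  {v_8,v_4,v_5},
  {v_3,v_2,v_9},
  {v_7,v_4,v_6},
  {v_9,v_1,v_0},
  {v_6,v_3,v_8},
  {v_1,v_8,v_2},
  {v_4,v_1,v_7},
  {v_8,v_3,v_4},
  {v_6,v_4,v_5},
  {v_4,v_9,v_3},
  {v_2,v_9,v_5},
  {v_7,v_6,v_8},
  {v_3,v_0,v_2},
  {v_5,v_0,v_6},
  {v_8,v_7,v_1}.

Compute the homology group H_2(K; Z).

H_2 = 0.

Fix the vertex order v_0 < v_1 < v_2 < v_3 < v_4 < v_5 < v_6 < v_7 < v_8 < v_9 and write every simplex with vertices in increasing order. Then dim K = 2 and the simplices of K are:

  0-simplices (10): [v_0], [v_1], [v_2], [v_3], [v_4], [v_5], [v_6], [v_7], [v_8], [v_9]
  1-simplices (30): (30 of them)
  2-simplices (20): (20 of them)

Hence C_0 ≅ Z^10, C_1 ≅ Z^30, C_2 ≅ Z^20.

Boundary ∂_1: C_1 → C_0 maps an edge to its endpoints' difference, ∂[p,q] = q − p. For instance
  ∂[v_3,v_8] = [v_8] − [v_3].
The 10×30 boundary matrix has rank 9 and Smith normal form diag(1,1,1,1,1,1,1,1,1).

The boundary map ∂_2: C_2 → C_1 acts by ∂[p,q,r] = [q,r] − [p,r] + [p,q]. For instance
  ∂[v_0,v_5,v_9] = [v_5,v_9] − [v_0,v_9] + [v_0,v_5],
  ∂[v_2,v_5,v_8] = [v_5,v_8] − [v_2,v_8] + [v_2,v_5].
The 30×20 boundary matrix has rank 20 and Smith normal form diag(1,1,1,1,1,1,1,1,1,1,1,1,1,1,1,1,1,1,1,2).

From H_k ≅ ker(∂_k) / im(∂_{k+1}) we obtain:

  H_2: rank ker ∂_2 − rank ∂_3 = (20 − 20) − 0 = 0, and there is no ∂_3, so H_2 = 0.

(K is a triangulation of the Klein bottle.)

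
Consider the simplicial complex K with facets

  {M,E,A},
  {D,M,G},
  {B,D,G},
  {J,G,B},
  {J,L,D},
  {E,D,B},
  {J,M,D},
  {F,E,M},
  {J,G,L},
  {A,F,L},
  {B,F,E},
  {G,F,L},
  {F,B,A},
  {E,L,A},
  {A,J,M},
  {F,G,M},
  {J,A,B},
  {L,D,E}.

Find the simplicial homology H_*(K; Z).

H_0 ≅ Z,  H_1 ≅ Z × Z/2,  H_2 = 0.

K has 9 vertices, 27 edges, 18 triangles.
rank ∂_0 = 0, rank ∂_1 = 8 ⇒ b_0 = 9 − 0 − 8 = 1; all invariant factors of ∂_1 are 1 so no torsion. So H_0 = Z.
rank ∂_1 = 8, rank ∂_2 = 18 ⇒ b_1 = 27 − 8 − 18 = 1; ∂_2 has invariant factor(s) [2] giving torsion. So H_1 = Z × Z/2.
rank ∂_2 = 18, rank ∂_3 = 0 ⇒ b_2 = 18 − 18 − 0 = 0. So H_2 = 0.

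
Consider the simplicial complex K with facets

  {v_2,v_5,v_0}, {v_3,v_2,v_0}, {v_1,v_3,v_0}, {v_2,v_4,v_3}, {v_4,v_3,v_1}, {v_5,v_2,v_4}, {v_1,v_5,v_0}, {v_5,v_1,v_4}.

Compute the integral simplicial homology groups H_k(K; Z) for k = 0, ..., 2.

H_0 = Z,  H_1 = 0,  H_2 = Z.

We work with the vertex ordering v_0 < v_1 < v_2 < v_3 < v_4 < v_5. The simplices of K, each written with vertices in increasing order, are:

  0-simplices (6): [v_0], [v_1], [v_2], [v_3], [v_4], [v_5]
  1-simplices (12): [v_0,v_1], [v_0,v_2], [v_0,v_3], [v_0,v_5], [v_1,v_3], [v_1,v_4], [v_1,v_5], [v_2,v_3], [v_2,v_4], [v_2,v_5], [v_3,v_4], [v_4,v_5]
  2-simplices (8): [v_0,v_1,v_3], [v_0,v_1,v_5], [v_0,v_2,v_3], [v_0,v_2,v_5], [v_1,v_3,v_4], [v_1,v_4,v_5], [v_2,v_3,v_4], [v_2,v_4,v_5]

Hence C_0 ≅ Z^6, C_1 ≅ Z^12, C_2 ≅ Z^8.

∂_1: C_1 → C_0 sends each edge [p,q] (with p < q) to q − p.
The resulting 6×12 matrix has rank 5, and its Smith normal form has invariant factors (1,1,1,1,1).

Boundary ∂_2: C_2 → C_1 sends each 2-simplex [p,q,r] to [q,r] − [p,r] + [p,q]. For instance
  ∂[v_1,v_4,v_5] = [v_4,v_5] − [v_1,v_5] + [v_1,v_4],
  ∂[v_0,v_1,v_3] = [v_1,v_3] − [v_0,v_3] + [v_0,v_1].
As a 12×8 matrix over Z this has rank 7, with invariant factors (1,1,1,1,1,1,1).

Reading off H_k = ker ∂_k / im ∂_{k+1}:

  H_0: rank C_0 − rank ∂_1 = 6 − 5 = 1, and the invariant factors of ∂_1 are all 1, so H_0 = Z.
  H_1: rank ker ∂_1 − rank ∂_2 = (12 − 5) − 7 = 0, and the invariant factors of ∂_2 are all 1, so H_1 = 0.
  H_2: rank ker ∂_2 − rank ∂_3 = (8 − 7) − 0 = 1, and there is no ∂_3, so H_2 = Z.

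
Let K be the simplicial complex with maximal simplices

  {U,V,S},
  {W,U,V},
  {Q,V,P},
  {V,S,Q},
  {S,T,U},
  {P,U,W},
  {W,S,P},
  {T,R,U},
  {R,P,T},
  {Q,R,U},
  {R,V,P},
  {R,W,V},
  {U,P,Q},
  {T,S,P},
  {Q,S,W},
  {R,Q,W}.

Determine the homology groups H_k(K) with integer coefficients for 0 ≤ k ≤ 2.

K has 8 vertices, 24 edges, 16 triangles.
rank ∂_0 = 0, rank ∂_1 = 7 ⇒ b_0 = 8 − 0 − 7 = 1; all invariant factors of ∂_1 are 1 so no torsion. So H_0 = Z.
rank ∂_1 = 7, rank ∂_2 = 15 ⇒ b_1 = 24 − 7 − 15 = 2; all invariant factors of ∂_2 are 1 so no torsion. So H_1 = Z^2.
rank ∂_2 = 15, rank ∂_3 = 0 ⇒ b_2 = 16 − 15 − 0 = 1. So H_2 = Z.

H_0 ≅ Z,  H_1 ≅ Z^2,  H_2 ≅ Z.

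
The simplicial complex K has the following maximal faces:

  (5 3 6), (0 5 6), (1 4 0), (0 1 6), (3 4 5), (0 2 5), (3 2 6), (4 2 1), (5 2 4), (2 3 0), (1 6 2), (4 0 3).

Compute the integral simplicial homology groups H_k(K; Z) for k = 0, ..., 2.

We work with the vertex ordering 0 < 1 < 2 < 3 < 4 < 5 < 6. The simplices of K, each written with vertices in increasing order, are:

  0-simplices (7): [0], [1], [2], [3], [4], [5], [6]
  1-simplices (18): [0,1], [0,2], [0,3], [0,4], [0,5], [0,6], [1,2], [1,4], [1,6], [2,3], [2,4], [2,5], [2,6], [3,4], [3,5], [3,6], [4,5], [5,6]
  2-simplices (12): [0,1,4], [0,1,6], [0,2,3], [0,2,5], [0,3,4], [0,5,6], [1,2,4], [1,2,6], [2,3,6], [2,4,5], [3,4,5], [3,5,6]

so the chain groups are C_0 ≅ Z^7, C_1 ≅ Z^18, C_2 ≅ Z^12.

Boundary ∂_1: C_1 → C_0 sends each edge [p,q] (with p < q) to q − p.
The resulting 7×18 matrix has rank 6, and its Smith normal form has invariant factors (1,1,1,1,1,1).

∂_2: C_2 → C_1 sends each 2-simplex [p,q,r] to [q,r] − [p,r] + [p,q]. For instance
  ∂[2,3,6] = [3,6] − [2,6] + [2,3],
  ∂[1,2,6] = [2,6] − [1,6] + [1,2].
The 18×12 boundary matrix has rank 12 and Smith normal form diag(1,1,1,1,1,1,1,1,1,1,1,2).

Computing H_k = (kernel of ∂_k) / (image of ∂_{k+1}):

  H_0: rank C_0 − rank ∂_1 = 7 − 6 = 1, and the invariant factors of ∂_1 are all 1, so H_0 ≅ Z.
  H_1: rank ker ∂_1 − rank ∂_2 = (18 − 6) − 12 = 0, and ∂_2 has invariant factor 2 > 1, so H_1 ≅ Z_2.
  H_2: rank ker ∂_2 − rank ∂_3 = (12 − 12) − 0 = 0, and there is no ∂_3, so H_2 ≅ 0.

(K is a triangulation of the real projective plane RP^2.)

H_0 ≅ Z,  H_1 ≅ Z_2,  H_2 = 0.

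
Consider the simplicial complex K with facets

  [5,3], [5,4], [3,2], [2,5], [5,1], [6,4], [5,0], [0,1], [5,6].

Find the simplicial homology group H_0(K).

We work with the vertex ordering 0 < 1 < 2 < 3 < 4 < 5 < 6. The simplices of K, each written with vertices in increasing order, are:

  0-simplices (7): [0], [1], [2], [3], [4], [5], [6]
  1-simplices (9): [0,1], [0,5], [1,5], [2,3], [2,5], [3,5], [4,5], [4,6], [5,6]

so the chain groups are C_0 ≅ Z^7, C_1 ≅ Z^9.

∂_1: C_1 → C_0 is given by ∂[p,q] = [q] − [p].
The 7×9 boundary matrix has rank 6 and Smith normal form diag(1,1,1,1,1,1).

From H_k ≅ ker(∂_k) / im(∂_{k+1}) we obtain:

  H_0: rank C_0 − rank ∂_1 = 7 − 6 = 1, and the invariant factors of ∂_1 are all 1, so H_0 ≅ Z.

H_0 = Z.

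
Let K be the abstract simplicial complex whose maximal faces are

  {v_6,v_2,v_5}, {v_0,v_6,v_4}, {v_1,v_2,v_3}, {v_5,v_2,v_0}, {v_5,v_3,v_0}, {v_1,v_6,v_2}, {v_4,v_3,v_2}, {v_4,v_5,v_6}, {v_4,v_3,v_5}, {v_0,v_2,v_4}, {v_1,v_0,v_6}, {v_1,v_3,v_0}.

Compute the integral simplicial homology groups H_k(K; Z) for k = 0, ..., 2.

K has 7 vertices, 18 edges, 12 triangles.
rank ∂_0 = 0, rank ∂_1 = 6 ⇒ b_0 = 7 − 0 − 6 = 1; all invariant factors of ∂_1 are 1 so no torsion. So H_0 ≅ Z.
rank ∂_1 = 6, rank ∂_2 = 12 ⇒ b_1 = 18 − 6 − 12 = 0; ∂_2 has invariant factor(s) [2] giving torsion. So H_1 ≅ Z/2Z.
rank ∂_2 = 12, rank ∂_3 = 0 ⇒ b_2 = 12 − 12 − 0 = 0. So H_2 ≅ 0.

H_0 = Z,  H_1 = Z/2Z,  H_2 = 0.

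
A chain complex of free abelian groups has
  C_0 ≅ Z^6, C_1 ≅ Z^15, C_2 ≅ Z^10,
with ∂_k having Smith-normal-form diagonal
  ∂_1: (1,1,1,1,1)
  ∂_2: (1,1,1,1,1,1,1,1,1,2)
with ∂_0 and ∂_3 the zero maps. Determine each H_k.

H_0 ≅ Z,  H_1 ≅ Z/2Z,  H_2 = 0.

H_0: b_0 = 6 − 0 − 5 = 1; torsion from ∂_1 factors > 1: none. So H_0 ≅ Z.
H_1: b_1 = 15 − 5 − 10 = 0; torsion from ∂_2 factors > 1: [2]. So H_1 ≅ Z/2Z.
H_2: b_2 = 10 − 10 − 0 = 0; torsion from ∂_3 factors > 1: none. So H_2 ≅ 0.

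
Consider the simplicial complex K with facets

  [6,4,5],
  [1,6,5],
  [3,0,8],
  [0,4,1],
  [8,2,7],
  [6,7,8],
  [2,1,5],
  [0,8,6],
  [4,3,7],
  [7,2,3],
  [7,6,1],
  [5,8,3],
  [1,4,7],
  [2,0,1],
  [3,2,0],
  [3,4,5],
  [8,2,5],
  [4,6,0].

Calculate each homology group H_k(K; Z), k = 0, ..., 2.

Order the vertices as 0 < 1 < 2 < 3 < 4 < 5 < 6 < 7 < 8. Listing each simplex with vertices in this order, K has dimension 2 with simplices:

  0-simplices (9): [0], [1], [2], [3], [4], [5], [6], [7], [8]
  1-simplices (27): (27 of them)
  2-simplices (18): [0,1,2], [0,1,4], [0,2,3], [0,3,8], [0,4,6], [0,6,8], [1,2,5], [1,4,7], [1,5,6], [1,6,7], [2,3,7], [2,5,8], [2,7,8], [3,4,5], [3,4,7], [3,5,8], [4,5,6], [6,7,8]

giving chain groups C_0 ≅ Z^9, C_1 ≅ Z^27, C_2 ≅ Z^18.

∂_1: C_1 → C_0 sends each edge [p,q] (with p < q) to q − p.
The 9×27 boundary matrix has rank 8 and Smith normal form diag(1,1,1,1,1,1,1,1).

∂_2: C_2 → C_1 maps a triangle to the signed sum of its edges. For instance
  ∂[1,5,6] = [5,6] − [1,6] + [1,5],
  ∂[1,2,5] = [2,5] − [1,5] + [1,2].
The 27×18 boundary matrix has rank 18 and Smith normal form diag(1,1,1,1,1,1,1,1,1,1,1,1,1,1,1,1,1,2).

Reading off H_k = ker ∂_k / im ∂_{k+1}:

  H_0: rank C_0 − rank ∂_1 = 9 − 8 = 1, and the invariant factors of ∂_1 are all 1, so H_0 = Z.
  H_1: rank ker ∂_1 − rank ∂_2 = (27 − 8) − 18 = 1, and ∂_2 has invariant factor 2 > 1, so H_1 = Z ⊕ Z_2.
  H_2: rank ker ∂_2 − rank ∂_3 = (18 − 18) − 0 = 0, and there is no ∂_3, so H_2 = 0.

H_0 ≅ Z,  H_1 ≅ Z ⊕ Z_2,  H_2 = 0.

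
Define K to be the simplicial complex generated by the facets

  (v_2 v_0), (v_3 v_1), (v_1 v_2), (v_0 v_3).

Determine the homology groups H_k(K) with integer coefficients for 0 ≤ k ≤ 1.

H_0 = Z,  H_1 = Z.

Fix the vertex order v_0 < v_1 < v_2 < v_3 and write every simplex with vertices in increasing order. Then dim K = 1 and the simplices of K are:

  0-simplices (4): [v_0], [v_1], [v_2], [v_3]
  1-simplices (4): [v_0,v_2], [v_0,v_3], [v_1,v_2], [v_1,v_3]

so the chain groups are C_0 ≅ Z^4, C_1 ≅ Z^4.

Boundary ∂_1: C_1 → C_0 is given by ∂[p,q] = [q] − [p]. For instance
  ∂[v_0,v_2] = [v_2] − [v_0].
This gives a 4×4 integer matrix of rank 3; reducing to Smith normal form yields diagonal entries (1,1,1).

Now H_k = ker ∂_k / im ∂_{k+1}, so:

  H_0: rank C_0 − rank ∂_1 = 4 − 3 = 1, and the invariant factors of ∂_1 are all 1, so H_0 ≅ Z.
  H_1: rank ker ∂_1 − rank ∂_2 = (4 − 3) − 0 = 1, and there is no ∂_2, so H_1 ≅ Z.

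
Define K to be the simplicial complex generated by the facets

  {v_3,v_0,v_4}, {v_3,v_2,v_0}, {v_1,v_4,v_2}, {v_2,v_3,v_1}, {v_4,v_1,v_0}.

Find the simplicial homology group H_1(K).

H_1 = Z.

Order the vertices as v_0 < v_1 < v_2 < v_3 < v_4. Listing each simplex with vertices in this order, K has dimension 2 with simplices:

  0-simplices (5): [v_0], [v_1], [v_2], [v_3], [v_4]
  1-simplices (10): [v_0,v_1], [v_0,v_2], [v_0,v_3], [v_0,v_4], [v_1,v_2], [v_1,v_3], [v_1,v_4], [v_2,v_3], [v_2,v_4], [v_3,v_4]
  2-simplices (5): [v_0,v_1,v_4], [v_0,v_2,v_3], [v_0,v_3,v_4], [v_1,v_2,v_3], [v_1,v_2,v_4]

so the chain groups are C_0 ≅ Z^5, C_1 ≅ Z^10, C_2 ≅ Z^5.

The boundary map ∂_1: C_1 → C_0 is given by ∂[p,q] = [q] − [p]. For instance
  ∂[v_1,v_4] = [v_4] − [v_1].
This gives a 5×10 integer matrix of rank 4; reducing to Smith normal form yields diagonal entries (1,1,1,1).

The boundary map ∂_2: C_2 → C_1 maps a triangle to the signed sum of its edges. For instance
  ∂[v_0,v_2,v_3] = [v_2,v_3] − [v_0,v_3] + [v_0,v_2],
  ∂[v_0,v_1,v_4] = [v_1,v_4] − [v_0,v_4] + [v_0,v_1].
This gives a 10×5 integer matrix of rank 5; reducing to Smith normal form yields diagonal entries (1,1,1,1,1).

Now H_k = ker ∂_k / im ∂_{k+1}, so:

  H_1: rank ker ∂_1 − rank ∂_2 = (10 − 4) − 5 = 1, and the invariant factors of ∂_2 are all 1, so H_1 ≅ Z.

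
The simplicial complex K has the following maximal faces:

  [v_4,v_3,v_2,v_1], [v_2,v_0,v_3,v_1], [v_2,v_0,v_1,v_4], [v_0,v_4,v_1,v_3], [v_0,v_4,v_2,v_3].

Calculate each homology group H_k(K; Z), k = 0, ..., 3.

H_0 ≅ Z,  H_1 = 0,  H_2 = 0,  H_3 ≅ Z.

Order the vertices as v_0 < v_1 < v_2 < v_3 < v_4. Listing each simplex with vertices in this order, K has dimension 3 with simplices:

  0-simplices (5): [v_0], [v_1], [v_2], [v_3], [v_4]
  1-simplices (10): [v_0,v_1], [v_0,v_2], [v_0,v_3], [v_0,v_4], [v_1,v_2], [v_1,v_3], [v_1,v_4], [v_2,v_3], [v_2,v_4], [v_3,v_4]
  2-simplices (10): [v_0,v_1,v_2], [v_0,v_1,v_3], [v_0,v_1,v_4], [v_0,v_2,v_3], [v_0,v_2,v_4], [v_0,v_3,v_4], [v_1,v_2,v_3], [v_1,v_2,v_4], [v_1,v_3,v_4], [v_2,v_3,v_4]
  3-simplices (5): [v_0,v_1,v_2,v_3], [v_0,v_1,v_2,v_4], [v_0,v_1,v_3,v_4], [v_0,v_2,v_3,v_4], [v_1,v_2,v_3,v_4]

giving chain groups C_0 ≅ Z^5, C_1 ≅ Z^10, C_2 ≅ Z^10, C_3 ≅ Z^5.

The boundary map ∂_1: C_1 → C_0 maps an edge to its endpoints' difference, ∂[p,q] = q − p.
This gives a 5×10 integer matrix of rank 4; reducing to Smith normal form yields diagonal entries (1,1,1,1).

The boundary map ∂_2: C_2 → C_1 maps a triangle to the signed sum of its edges. For instance
  ∂[v_1,v_2,v_3] = [v_2,v_3] − [v_1,v_3] + [v_1,v_2],
  ∂[v_1,v_3,v_4] = [v_3,v_4] − [v_1,v_4] + [v_1,v_3].
This gives a 10×10 integer matrix of rank 6; reducing to Smith normal form yields diagonal entries (1,1,1,1,1,1).

∂_3: C_3 → C_2 sends each 3-simplex σ to the alternating sum Σ_i (−1)^i (σ with its i-th vertex removed). For instance
  ∂[v_1,v_2,v_3,v_4] = [v_2,v_3,v_4] − [v_1,v_3,v_4] + [v_1,v_2,v_4] − [v_1,v_2,v_3],
  ∂[v_0,v_1,v_3,v_4] = [v_1,v_3,v_4] − [v_0,v_3,v_4] + [v_0,v_1,v_4] − [v_0,v_1,v_3].
The 10×5 boundary matrix has rank 4 and Smith normal form diag(1,1,1,1).

Reading off H_k = ker ∂_k / im ∂_{k+1}:

  H_0: rank C_0 − rank ∂_1 = 5 − 4 = 1, and the invariant factors of ∂_1 are all 1, so H_0 = Z.
  H_1: rank ker ∂_1 − rank ∂_2 = (10 − 4) − 6 = 0, and the invariant factors of ∂_2 are all 1, so H_1 = 0.
  H_2: rank ker ∂_2 − rank ∂_3 = (10 − 6) − 4 = 0, and the invariant factors of ∂_3 are all 1, so H_2 = 0.
  H_3: rank ker ∂_3 − rank ∂_4 = (5 − 4) − 0 = 1, and there is no ∂_4, so H_3 = Z.

As a check, the Euler characteristic is 5 − 10 + 10 − 5 = 0, which agrees with 1 − 0 + 0 − 1 = 0.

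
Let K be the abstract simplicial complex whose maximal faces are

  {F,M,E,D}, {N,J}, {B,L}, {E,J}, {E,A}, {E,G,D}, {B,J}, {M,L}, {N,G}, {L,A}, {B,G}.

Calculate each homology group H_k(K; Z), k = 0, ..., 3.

K has 10 vertices, 17 edges, 5 triangles, 1 3-simplex.
rank ∂_0 = 0, rank ∂_1 = 9 ⇒ b_0 = 10 − 0 − 9 = 1; all invariant factors of ∂_1 are 1 so no torsion. So H_0 ≅ Z.
rank ∂_1 = 9, rank ∂_2 = 4 ⇒ b_1 = 17 − 9 − 4 = 4; all invariant factors of ∂_2 are 1 so no torsion. So H_1 ≅ Z^4.
rank ∂_2 = 4, rank ∂_3 = 1 ⇒ b_2 = 5 − 4 − 1 = 0; all invariant factors of ∂_3 are 1 so no torsion. So H_2 ≅ 0.
rank ∂_3 = 1, rank ∂_4 = 0 ⇒ b_3 = 1 − 1 − 0 = 0. So H_3 ≅ 0.

H_0 ≅ Z,  H_1 ≅ Z^4,  H_2 = 0,  H_3 = 0.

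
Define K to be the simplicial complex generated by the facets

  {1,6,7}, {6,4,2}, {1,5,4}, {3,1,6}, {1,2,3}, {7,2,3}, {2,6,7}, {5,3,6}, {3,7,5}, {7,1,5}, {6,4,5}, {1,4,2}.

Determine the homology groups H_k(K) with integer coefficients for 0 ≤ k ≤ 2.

H_0 ≅ Z,  H_1 ≅ Z/2,  H_2 = 0.

Fix the vertex order 1 < 2 < 3 < 4 < 5 < 6 < 7 and write every simplex with vertices in increasing order. Then dim K = 2 and the simplices of K are:

  0-simplices (7): [1], [2], [3], [4], [5], [6], [7]
  1-simplices (18): [1,2], [1,3], [1,4], [1,5], [1,6], [1,7], [2,3], [2,4], [2,6], [2,7], [3,5], [3,6], [3,7], [4,5], [4,6], [5,6], [5,7], [6,7]
  2-simplices (12): [1,2,3], [1,2,4], [1,3,6], [1,4,5], [1,5,7], [1,6,7], [2,3,7], [2,4,6], [2,6,7], [3,5,6], [3,5,7], [4,5,6]

Hence C_0 ≅ Z^7, C_1 ≅ Z^18, C_2 ≅ Z^12.

The boundary map ∂_1: C_1 → C_0 is given by ∂[p,q] = [q] − [p]. For instance
  ∂[1,7] = [7] − [1].
The 7×18 boundary matrix has rank 6 and Smith normal form diag(1,1,1,1,1,1).

The boundary map ∂_2: C_2 → C_1 maps a triangle to the signed sum of its edges. For instance
  ∂[1,2,4] = [2,4] − [1,4] + [1,2],
  ∂[3,5,7] = [5,7] − [3,7] + [3,5].
The resulting 18×12 matrix has rank 12, and its Smith normal form has invariant factors (1,1,1,1,1,1,1,1,1,1,1,2).

Now H_k = ker ∂_k / im ∂_{k+1}, so:

  H_0: rank C_0 − rank ∂_1 = 7 − 6 = 1, and the invariant factors of ∂_1 are all 1, so H_0 = Z.
  H_1: rank ker ∂_1 − rank ∂_2 = (18 − 6) − 12 = 0, and ∂_2 has invariant factor 2 > 1, so H_1 = Z/2.
  H_2: rank ker ∂_2 − rank ∂_3 = (12 − 12) − 0 = 0, and there is no ∂_3, so H_2 = 0.

As a check, the Euler characteristic is 7 − 18 + 12 = 1, which agrees with 1 − 0 + 0 = 1.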